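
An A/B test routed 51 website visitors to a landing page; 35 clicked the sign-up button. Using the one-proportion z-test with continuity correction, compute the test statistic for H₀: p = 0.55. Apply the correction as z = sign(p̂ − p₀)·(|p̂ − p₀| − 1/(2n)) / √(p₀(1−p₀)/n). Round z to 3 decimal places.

z = 1.815

Sample proportion p̂ = 35/51 = 0.68627. p̂ − p₀ = 0.136275.
Continuity correction 1/(2n) = 1/102 = 0.009804.
Corrected numerator: |0.136275| − 0.009804 = 0.126471.
Under H₀, SE = √(p₀(1−p₀)/n) = √(0.55·0.45/51) = √0.004852941 = 0.069663.
z = +0.126471/0.069663 = 1.815.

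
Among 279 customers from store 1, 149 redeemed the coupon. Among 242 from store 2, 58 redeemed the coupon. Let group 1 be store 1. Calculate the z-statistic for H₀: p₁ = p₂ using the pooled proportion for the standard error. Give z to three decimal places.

Sample proportions: p̂₁ = 149/279 = 0.53405 and p̂₂ = 58/242 = 0.23967.
Pooling: p̂ = 207/521 = 0.39731.
Pooled SE = √[0.2394554·0.00771646] ≈ 0.042985.
z = (p̂₁ − p̂₂)/SE = (0.53405 − 0.23967)/0.042985 = 0.29438/0.042985 = 6.848.

z = 6.848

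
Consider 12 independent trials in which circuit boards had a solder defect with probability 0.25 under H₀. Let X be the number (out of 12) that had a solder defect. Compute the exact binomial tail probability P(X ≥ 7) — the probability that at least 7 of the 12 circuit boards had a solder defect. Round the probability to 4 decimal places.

X is binomial with n = 12 and p = 0.25.
P(X ≥ 7) = Σ_{j=7}^{12} C(12,j)·0.25^j·0.75^{12−j}.
= 0.011471 + 0.002390 + 0.000354 + 0.000035 + 0.000002 + 0.000000 = 0.0143.

P = 0.0143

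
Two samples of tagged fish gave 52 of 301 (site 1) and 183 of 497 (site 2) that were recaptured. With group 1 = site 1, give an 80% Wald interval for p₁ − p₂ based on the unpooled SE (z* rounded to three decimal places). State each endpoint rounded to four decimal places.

p̂₁ = 0.17276, p̂₂ = 0.36821, so the observed difference is -0.19545.
SE = √(0.000474792 + 0.000468071) = √0.000942863 = 0.030706.
The 80% critical value is z* = 1.282. Margin of error = 0.03937.
CI: -0.19545 ± 0.03937 = (-0.2348, -0.1561).

(-0.2348, -0.1561)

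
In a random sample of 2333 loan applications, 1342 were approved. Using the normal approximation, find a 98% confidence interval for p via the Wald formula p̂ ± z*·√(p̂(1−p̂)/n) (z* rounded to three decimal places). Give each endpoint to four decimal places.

The sample proportion is 1342/2333 = 0.57523.
SE(p̂) = √(0.57523·0.42477/2333) = 0.010234.
For 98% confidence, z* = 2.326.
Margin = 2.326·0.010234 = 0.02380.
So the interval runs from 0.5514 to 0.5990.

(0.5514, 0.5990)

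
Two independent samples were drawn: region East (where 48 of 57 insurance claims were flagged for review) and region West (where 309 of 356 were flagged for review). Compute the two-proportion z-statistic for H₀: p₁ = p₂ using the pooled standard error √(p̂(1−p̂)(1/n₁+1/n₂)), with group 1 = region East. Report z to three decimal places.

z = -0.530

Sample proportions: p̂₁ = 48/57 = 0.84211 and p̂₂ = 309/356 = 0.86798.
Pooled p̂ = (48+309)/(57+356) = 357/413 = 0.86441.
SE = √[p̂(1−p̂)(1/n₁+1/n₂)] = √[0.86441·0.13559·(1/57+1/356)] ≈ 0.048842.
z = -0.02587/0.048842 = -0.530.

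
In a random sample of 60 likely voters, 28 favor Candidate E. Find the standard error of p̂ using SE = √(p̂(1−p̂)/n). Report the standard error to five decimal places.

p̂ = 28/60 = 0.46667.
p̂(1−p̂) = 0.248889.
SE = √(0.248889/60) = 0.06441.

SE = 0.06441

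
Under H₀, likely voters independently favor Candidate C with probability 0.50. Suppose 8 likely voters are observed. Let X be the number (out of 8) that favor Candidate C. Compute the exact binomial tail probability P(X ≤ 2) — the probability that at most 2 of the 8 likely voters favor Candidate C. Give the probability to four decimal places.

X ~ Binomial(n=8, p=0.50).
P(X ≤ 2) = C(8,0)·0.50^0·0.50^8 + C(8,1)·0.50^1·0.50^7 + C(8,2)·0.50^2·0.50^6.
= 0.003906 + 0.031250 + 0.109375 = 0.1445.

P = 0.1445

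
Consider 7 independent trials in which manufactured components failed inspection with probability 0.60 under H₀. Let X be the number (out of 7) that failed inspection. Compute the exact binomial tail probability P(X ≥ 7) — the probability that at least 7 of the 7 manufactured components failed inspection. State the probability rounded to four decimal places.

X is binomial with n = 7 and p = 0.60.
P(X ≥ 7) = C(7,7)·0.60^7·0.40^0.
= 0.027994 = 0.0280.

P = 0.0280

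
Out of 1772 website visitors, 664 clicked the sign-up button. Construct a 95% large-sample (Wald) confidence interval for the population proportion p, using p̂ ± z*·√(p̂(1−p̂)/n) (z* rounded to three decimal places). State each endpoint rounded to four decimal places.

Sample proportion p̂ = 664/1772 = 0.37472.
Standard error of p̂: √(0.234304/1772) = √0.000132226 = 0.011499.
The 95% critical value is z* = 1.960.
Margin of error: 1.960 × 0.011499 = 0.02254.
Interval: 0.37472 ± 0.02254 → (0.3522, 0.3973).

(0.3522, 0.3973)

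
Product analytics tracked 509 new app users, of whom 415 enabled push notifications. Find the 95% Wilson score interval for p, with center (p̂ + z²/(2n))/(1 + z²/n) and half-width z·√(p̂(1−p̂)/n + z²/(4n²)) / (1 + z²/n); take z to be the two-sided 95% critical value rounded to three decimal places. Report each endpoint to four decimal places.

(0.7793, 0.8466)

p̂ = 415/509 = 0.81532; z = 1.960, so z² = 3.841600.
1 + z²/n = 1.007547.
Adjusted center: (0.81532 + z²/(2n))/1.007547 = 0.81296.
Radicand: p̂(1−p̂)/n + z²/(4n²) = 0.000295817 + 0.000003707 = 0.000299524.
Half-width = z·√(radicand)/denom = 1.960·0.017307/1.007547 = 0.03367.
Interval: 0.81296 ± 0.03367 → (0.7793, 0.8466).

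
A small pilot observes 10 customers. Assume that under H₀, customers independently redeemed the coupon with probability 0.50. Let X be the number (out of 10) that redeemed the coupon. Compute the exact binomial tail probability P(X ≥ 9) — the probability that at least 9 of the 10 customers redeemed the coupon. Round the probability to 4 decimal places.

P = 0.0107

X ~ Binomial(n=10, p=0.50).
P(X ≥ 9) = C(10,9)·0.50^9·0.50^1 + C(10,10)·0.50^10·0.50^0.
= 0.009766 + 0.000977 = 0.0107.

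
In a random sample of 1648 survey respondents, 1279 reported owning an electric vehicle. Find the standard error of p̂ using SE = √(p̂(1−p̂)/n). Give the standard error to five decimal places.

SE = 0.01027

With x = 1279 successes in n = 1648, p̂ = 0.77609.
p̂(1−p̂) = 0.173774.
SE = √(0.173774/1648) = √0.000105445 = 0.01027.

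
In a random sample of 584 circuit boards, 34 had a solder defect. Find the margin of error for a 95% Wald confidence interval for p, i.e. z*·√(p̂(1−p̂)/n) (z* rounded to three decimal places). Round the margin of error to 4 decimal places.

ME = 0.0190

With x = 34 successes in n = 584, p̂ = 0.05822.
SE(p̂) = √(0.05822·0.94178/584) = 0.009690.
The 95% critical value is z* = 1.960.
Margin of error = z*·SE = 1.960 × 0.009690 = 0.0190.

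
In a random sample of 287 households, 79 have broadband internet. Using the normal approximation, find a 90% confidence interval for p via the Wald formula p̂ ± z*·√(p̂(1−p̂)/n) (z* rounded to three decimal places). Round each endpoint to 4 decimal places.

(0.2319, 0.3186)

p̂ = 79/287 = 0.27526.
SE = √(p̂(1−p̂)/n) = √(0.199493/287) = 0.026365.
For 90% confidence, z* = 1.645.
Margin = 1.645·0.026365 = 0.04337.
So the interval runs from 0.2319 to 0.3186.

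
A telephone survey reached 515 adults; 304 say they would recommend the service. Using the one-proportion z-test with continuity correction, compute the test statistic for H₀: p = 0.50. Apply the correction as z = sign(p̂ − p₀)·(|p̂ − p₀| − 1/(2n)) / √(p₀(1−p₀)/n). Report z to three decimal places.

z = 4.054

Sample proportion p̂ = 304/515 = 0.59029. p̂ − p₀ = 0.090291.
Continuity correction 1/(2n) = 1/1030 = 0.000971.
Corrected numerator: |0.090291| − 0.000971 = 0.089320.
SE₀ = √(0.50·0.50/515) = 0.022033.
z = (+)0.089320/0.022033 = 4.054.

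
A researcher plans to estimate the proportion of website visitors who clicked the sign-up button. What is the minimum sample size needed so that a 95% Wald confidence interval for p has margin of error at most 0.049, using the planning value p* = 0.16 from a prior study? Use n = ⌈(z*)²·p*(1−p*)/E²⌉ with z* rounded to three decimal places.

n = 216

The 95% critical value is z* = 1.960.
p*(1−p*) = 0.16·0.84 = 0.1344.
(z*)²·p*(1−p*)/E² = 3.841600·0.1344/0.002401 = 215.040.
⌈215.040⌉ = 216.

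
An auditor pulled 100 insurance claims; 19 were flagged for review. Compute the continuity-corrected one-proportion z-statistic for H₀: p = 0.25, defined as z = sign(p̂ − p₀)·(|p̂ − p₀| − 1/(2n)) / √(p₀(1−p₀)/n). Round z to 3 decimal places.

z = -1.270

The sample proportion is 19/100 = 0.19000. p̂ − p₀ = -0.060000.
1/(2n) = 0.005000.
Corrected numerator: |-0.060000| − 0.005000 = 0.055000.
Under H₀, SE = √(p₀(1−p₀)/n) = √(0.25·0.75/100) = √0.001875000 = 0.043301.
z = −0.055000/0.043301 = -1.270.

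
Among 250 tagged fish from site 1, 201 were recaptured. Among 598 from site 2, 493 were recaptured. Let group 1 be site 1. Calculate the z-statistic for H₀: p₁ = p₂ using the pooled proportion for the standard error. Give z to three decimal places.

p̂₁ = 201/250 = 0.80400, p̂₂ = 493/598 = 0.82441.
Pooling: p̂ = 694/848 = 0.81840.
Pooled SE = √[0.1486238·0.00567224] ≈ 0.029035.
z = -0.02041/0.029035 = -0.703.

z = -0.703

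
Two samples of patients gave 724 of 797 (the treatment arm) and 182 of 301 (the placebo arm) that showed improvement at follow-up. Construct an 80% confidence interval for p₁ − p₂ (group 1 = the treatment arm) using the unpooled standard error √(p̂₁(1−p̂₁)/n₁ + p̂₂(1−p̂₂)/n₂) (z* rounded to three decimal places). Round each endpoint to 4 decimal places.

p̂₁ = 724/797 = 0.90841, p̂₂ = 182/301 = 0.60465; p̂₁ − p̂₂ = 0.30376.
Unpooled SE = √(p̂₁(1−p̂₁)/n₁ + p̂₂(1−p̂₂)/n₂) = √(0.000104397 + 0.000794180) = 0.029976.
For 80% confidence, z* = 1.282. Margin = 1.282·0.029976 = 0.03843.
Interval: 0.30376 ± 0.03843 → (0.2653, 0.3422).

(0.2653, 0.3422)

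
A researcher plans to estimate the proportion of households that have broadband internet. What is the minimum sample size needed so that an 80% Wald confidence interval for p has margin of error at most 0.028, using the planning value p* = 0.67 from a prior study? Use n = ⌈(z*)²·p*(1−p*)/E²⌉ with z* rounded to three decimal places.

n = 464

z* = 1.282 at the 80% level.
p*(1−p*) = 0.67·0.33 = 0.2211.
Required n before rounding: 1.643524 × 0.2211 / 0.028² = 463.499.
⌈463.499⌉ = 464.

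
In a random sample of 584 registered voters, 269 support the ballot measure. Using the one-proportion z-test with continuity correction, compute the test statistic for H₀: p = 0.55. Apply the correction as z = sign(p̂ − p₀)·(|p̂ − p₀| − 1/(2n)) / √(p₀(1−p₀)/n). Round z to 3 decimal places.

z = -4.300

Sample proportion p̂ = 269/584 = 0.46062. p̂ − p₀ = -0.089384.
Continuity correction 1/(2n) = 1/1168 = 0.000856.
Corrected numerator: |-0.089384| − 0.000856 = 0.088528.
Under H₀, SE = √(p₀(1−p₀)/n) = √(0.55·0.45/584) = √0.000423801 = 0.020586.
z = (−)0.088528/0.020586 = -4.300.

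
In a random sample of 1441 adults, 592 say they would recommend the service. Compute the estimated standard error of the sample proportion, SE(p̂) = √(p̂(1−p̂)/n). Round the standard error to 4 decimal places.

SE = 0.0130

Sample proportion p̂ = 592/1441 = 0.41083.
p̂(1−p̂) = 0.242049.
Dividing by n and taking the root: √0.000167973 = 0.0130.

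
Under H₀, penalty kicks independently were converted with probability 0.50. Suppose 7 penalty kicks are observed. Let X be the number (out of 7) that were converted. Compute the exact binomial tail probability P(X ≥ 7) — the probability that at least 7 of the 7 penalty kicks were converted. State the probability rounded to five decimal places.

X ~ Binomial(n=7, p=0.50).
P(X ≥ 7) = C(7,7)·0.50^7·0.50^0.
= 0.007812 = 0.00781.

P = 0.00781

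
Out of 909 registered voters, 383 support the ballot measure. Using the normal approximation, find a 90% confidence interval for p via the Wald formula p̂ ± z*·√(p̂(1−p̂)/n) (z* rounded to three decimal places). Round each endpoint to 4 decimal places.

p̂ = 383/909 = 0.42134.
SE(p̂) = √(0.42134·0.57866/909) = 0.016377.
For 90% confidence, z* = 1.645.
Margin of error: 1.645 × 0.016377 = 0.02694.
CI: 0.42134 ± 0.02694 = (0.3944, 0.4483).

(0.3944, 0.4483)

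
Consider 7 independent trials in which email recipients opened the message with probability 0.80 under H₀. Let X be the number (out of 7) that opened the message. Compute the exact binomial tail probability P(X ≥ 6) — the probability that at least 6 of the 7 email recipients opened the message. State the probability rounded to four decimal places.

X ~ Binomial(n=7, p=0.80).
P(X ≥ 6) = C(7,6)·0.80^6·0.20^1 + C(7,7)·0.80^7·0.20^0.
= 0.367002 + 0.209715 = 0.5767.

P = 0.5767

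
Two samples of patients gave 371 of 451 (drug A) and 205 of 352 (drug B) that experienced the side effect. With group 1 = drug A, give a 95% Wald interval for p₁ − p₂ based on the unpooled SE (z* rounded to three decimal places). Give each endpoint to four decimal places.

(0.1778, 0.3027)

p̂₁ = 371/451 = 0.82262, p̂₂ = 205/352 = 0.58239; p̂₁ − p̂₂ = 0.24023.
Unpooled SE = √(p̂₁(1−p̂₁)/n₁ + p̂₂(1−p̂₂)/n₂) = √(0.000323545 + 0.000690945) = 0.031851.
For 95% confidence, z* = 1.960. Margin of error = 0.06243.
Interval: 0.24023 ± 0.06243 → (0.1778, 0.3027).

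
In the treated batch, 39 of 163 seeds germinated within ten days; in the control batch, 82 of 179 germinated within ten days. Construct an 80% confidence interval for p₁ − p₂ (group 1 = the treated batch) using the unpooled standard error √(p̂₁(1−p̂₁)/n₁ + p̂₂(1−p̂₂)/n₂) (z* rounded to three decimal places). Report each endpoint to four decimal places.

p̂₁ = 39/163 = 0.23926, p̂₂ = 82/179 = 0.45810; p̂₁ − p̂₂ = -0.21884.
SE = √(0.001116666 + 0.001386840) = √0.002503506 = 0.050035.
z* = 1.282 at the 80% level. Margin = 1.282·0.050035 = 0.06414.
So the interval runs from -0.2830 to -0.1547.

(-0.2830, -0.1547)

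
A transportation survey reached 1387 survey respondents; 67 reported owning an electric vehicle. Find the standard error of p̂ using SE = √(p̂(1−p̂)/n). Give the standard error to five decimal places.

SE = 0.00576

Sample proportion p̂ = 67/1387 = 0.04831.
p̂(1−p̂) = 0.045976.
SE = √(0.045976/1387) = 0.00576.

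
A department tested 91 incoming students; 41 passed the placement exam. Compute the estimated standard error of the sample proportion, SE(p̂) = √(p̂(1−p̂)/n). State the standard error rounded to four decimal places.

The sample proportion is 41/91 = 0.45055.
p̂(1−p̂) = 0.45055·0.54945 = 0.247555.
Dividing by n and taking the root: √0.002720385 = 0.0522.

SE = 0.0522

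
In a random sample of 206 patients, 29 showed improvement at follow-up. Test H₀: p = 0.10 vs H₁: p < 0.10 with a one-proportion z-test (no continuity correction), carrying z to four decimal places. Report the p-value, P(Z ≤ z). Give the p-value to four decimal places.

Sample proportion p̂ = 29/206 = 0.14078.
Null standard error: √(0.10·0.90/206) = √0.000436893 = 0.020902.
Test statistic (full precision, shown to 4 dp): z = (29/206 − 0.10)/SE₀ ≈ 1.9509.
From the standard normal, P(Z ≤ z) = 0.9745.

p-value = 0.9745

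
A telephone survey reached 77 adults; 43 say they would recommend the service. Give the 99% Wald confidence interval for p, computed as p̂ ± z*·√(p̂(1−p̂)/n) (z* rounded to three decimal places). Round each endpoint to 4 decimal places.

p̂ = 43/77 = 0.55844.
Standard error of p̂: √(0.246585/77) = √0.003202397 = 0.056590.
For 99% confidence, z* = 2.576.
Margin of error: 2.576 × 0.056590 = 0.14578.
CI: 0.55844 ± 0.14578 = (0.4127, 0.7042).

(0.4127, 0.7042)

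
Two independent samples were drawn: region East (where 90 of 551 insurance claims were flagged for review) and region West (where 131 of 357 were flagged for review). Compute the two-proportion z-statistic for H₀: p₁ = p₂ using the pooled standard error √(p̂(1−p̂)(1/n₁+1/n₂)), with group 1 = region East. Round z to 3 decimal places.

z = -6.983

p̂₁ = 90/551 = 0.16334, p̂₂ = 131/357 = 0.36695.
Pooled p̂ = (90+131)/(551+357) = 221/908 = 0.24339.
Pooled SE = √[0.1841524·0.00461600] ≈ 0.029156.
z = (p̂₁ − p̂₂)/SE = (0.16334 − 0.36695)/0.029156 = -0.20361/0.029156 = -6.983.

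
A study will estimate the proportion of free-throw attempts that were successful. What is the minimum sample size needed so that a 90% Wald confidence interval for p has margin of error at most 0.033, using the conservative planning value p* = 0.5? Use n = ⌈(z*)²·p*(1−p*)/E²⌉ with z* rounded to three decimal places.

n = 622

For 90% confidence, z* = 1.645.
p*(1−p*) = 0.2500.
(z*)²·p*(1−p*)/E² = 2.706025·0.2500/0.001089 = 621.218.
⌈621.218⌉ = 622.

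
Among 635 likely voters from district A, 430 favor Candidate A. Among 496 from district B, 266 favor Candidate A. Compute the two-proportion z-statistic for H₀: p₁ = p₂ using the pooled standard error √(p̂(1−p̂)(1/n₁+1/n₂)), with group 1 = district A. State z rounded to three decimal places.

z = 4.832

Sample proportions: p̂₁ = 430/635 = 0.67717 and p̂₂ = 266/496 = 0.53629.
Pooling: p̂ = 696/1131 = 0.61538.
SE = √[p̂(1−p̂)(1/n₁+1/n₂)] = √[0.61538·0.38462·(1/635+1/496)] ≈ 0.029153.
z = 0.14088/0.029153 = 4.832.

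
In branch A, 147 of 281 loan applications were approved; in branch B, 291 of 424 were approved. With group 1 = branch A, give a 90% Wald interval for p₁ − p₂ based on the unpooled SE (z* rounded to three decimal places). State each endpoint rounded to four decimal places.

p̂₁ = 147/281 = 0.52313, p̂₂ = 291/424 = 0.68632; p̂₁ − p̂₂ = -0.16319.
SE = √(0.000887776 + 0.000507747) = √0.001395523 = 0.037357.
For 90% confidence, z* = 1.645. Margin = 1.645·0.037357 = 0.06145.
So the interval runs from -0.2246 to -0.1017.

(-0.2246, -0.1017)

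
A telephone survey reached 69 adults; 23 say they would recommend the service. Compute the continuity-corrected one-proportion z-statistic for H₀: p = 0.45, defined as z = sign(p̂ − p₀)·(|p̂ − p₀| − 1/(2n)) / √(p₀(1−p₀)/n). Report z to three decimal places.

z = -1.827

Sample proportion p̂ = 23/69 = 0.33333. p̂ − p₀ = -0.116667.
Continuity correction 1/(2n) = 1/138 = 0.007246.
Corrected numerator: |-0.116667| − 0.007246 = 0.109421.
SE₀ = √(0.45·0.55/69) = 0.059891.
z = (−)0.109421/0.059891 = -1.827.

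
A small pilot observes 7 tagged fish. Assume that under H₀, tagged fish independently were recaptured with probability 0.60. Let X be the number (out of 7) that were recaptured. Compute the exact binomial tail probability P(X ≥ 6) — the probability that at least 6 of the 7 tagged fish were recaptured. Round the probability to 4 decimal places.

P = 0.1586

X is binomial with n = 7 and p = 0.60.
P(X ≥ 6) = C(7,6)·0.60^6·0.40^1 + C(7,7)·0.60^7·0.40^0.
= 0.130637 + 0.027994 = 0.1586.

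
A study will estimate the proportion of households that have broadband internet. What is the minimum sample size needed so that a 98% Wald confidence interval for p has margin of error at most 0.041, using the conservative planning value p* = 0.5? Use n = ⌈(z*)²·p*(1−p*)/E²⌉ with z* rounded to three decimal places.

For 98% confidence, z* = 2.326.
p*(1−p*) = 0.50·0.50 = 0.2500.
(z*)²·p*(1−p*)/E² = 5.410276·0.2500/0.001681 = 804.622.
⌈804.622⌉ = 805.

n = 805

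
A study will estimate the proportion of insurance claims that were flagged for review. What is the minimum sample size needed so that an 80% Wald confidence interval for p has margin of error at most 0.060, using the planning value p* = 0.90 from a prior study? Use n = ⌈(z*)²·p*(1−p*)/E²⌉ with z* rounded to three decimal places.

The 80% critical value is z* = 1.282.
p*(1−p*) = 0.0900.
Required n before rounding: 1.643524 × 0.0900 / 0.060² = 41.088.
Rounding up, n = 42.

n = 42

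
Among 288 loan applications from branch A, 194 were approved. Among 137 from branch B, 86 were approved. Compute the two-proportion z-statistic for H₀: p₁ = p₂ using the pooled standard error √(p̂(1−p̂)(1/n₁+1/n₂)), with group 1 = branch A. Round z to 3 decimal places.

z = 0.932

p̂₁ = 194/288 = 0.67361, p̂₂ = 86/137 = 0.62774.
Pooling: p̂ = 280/425 = 0.65882.
Pooled SE = √[0.2247751·0.01077149] ≈ 0.049205.
z = (p̂₁ − p̂₂)/SE = (0.67361 − 0.62774)/0.049205 = 0.04587/0.049205 = 0.932.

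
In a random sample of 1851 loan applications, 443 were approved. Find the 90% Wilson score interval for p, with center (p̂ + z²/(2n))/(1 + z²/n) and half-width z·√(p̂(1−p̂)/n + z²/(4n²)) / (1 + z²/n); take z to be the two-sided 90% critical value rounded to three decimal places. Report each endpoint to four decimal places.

(0.2234, 0.2560)

p̂ = 443/1851 = 0.23933; z = 1.645, so z² = 2.706025.
Denominator 1 + z²/n = 1 + 2.706025/1851 = 1.001462.
Center = (0.23933 + 0.000731)/1.001462 = 0.23971.
Radicand: p̂(1−p̂)/n + z²/(4n²) = 0.000098353 + 0.000000197 = 0.000098550.
Half-width = z·√(radicand)/denom = 1.645·0.009927/1.001462 = 0.01631.
So the interval runs from 0.2234 to 0.2560.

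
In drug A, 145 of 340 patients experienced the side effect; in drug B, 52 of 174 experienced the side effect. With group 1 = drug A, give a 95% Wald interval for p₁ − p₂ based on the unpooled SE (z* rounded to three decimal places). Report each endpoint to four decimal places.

p̂₁ = 145/340 = 0.42647, p̂₂ = 52/174 = 0.29885; p̂₁ − p̂₂ = 0.12762.
SE = √(0.000719392 + 0.001204247) = √0.001923639 = 0.043859.
z* = 1.960 at the 95% level. Margin = 1.960·0.043859 = 0.08596.
Interval: 0.12762 ± 0.08596 → (0.0417, 0.2136).

(0.0417, 0.2136)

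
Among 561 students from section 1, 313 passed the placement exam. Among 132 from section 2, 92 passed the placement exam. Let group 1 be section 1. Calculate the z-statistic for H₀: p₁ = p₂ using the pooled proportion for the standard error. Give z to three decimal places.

p̂₁ = 313/561 = 0.55793, p̂₂ = 92/132 = 0.69697.
Pooling: p̂ = 405/693 = 0.58442.
Pooled SE = √[0.2428740·0.00935829] ≈ 0.047675.
z = (p̂₁ − p̂₂)/SE = (0.55793 − 0.69697)/0.047675 = -0.13904/0.047675 = -2.916.

z = -2.916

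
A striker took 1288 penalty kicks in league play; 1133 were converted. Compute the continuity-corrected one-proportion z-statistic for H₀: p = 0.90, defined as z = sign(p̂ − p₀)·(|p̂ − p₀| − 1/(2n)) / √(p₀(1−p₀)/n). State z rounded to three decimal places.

p̂ = 1133/1288 = 0.87966. p̂ − p₀ = -0.020342.
1/(2n) = 0.000388.
Corrected numerator: |-0.020342| − 0.000388 = 0.019954.
Under H₀, SE = √(p₀(1−p₀)/n) = √(0.90·0.10/1288) = √0.000069876 = 0.008359.
z = (−)0.019954/0.008359 = -2.387.

z = -2.387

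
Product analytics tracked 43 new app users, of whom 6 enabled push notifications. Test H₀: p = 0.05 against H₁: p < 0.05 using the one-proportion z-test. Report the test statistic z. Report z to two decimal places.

With x = 6 successes in n = 43, p̂ = 0.13953.
Under H₀, SE = √(p₀(1−p₀)/n) = √(0.05·0.95/43) = √0.001104651 = 0.033236.
z = (0.13953 − 0.05)/0.033236 = 0.08953/0.033236 = 2.69.

z = 2.69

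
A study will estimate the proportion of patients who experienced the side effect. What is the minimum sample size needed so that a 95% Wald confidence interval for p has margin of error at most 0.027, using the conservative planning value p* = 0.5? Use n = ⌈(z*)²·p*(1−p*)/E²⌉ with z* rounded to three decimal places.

The 95% critical value is z* = 1.960.
p*(1−p*) = 0.2500.
(z*)²·p*(1−p*)/E² = 3.841600·0.2500/0.000729 = 1317.421.
Rounding up, n = 1318.

n = 1318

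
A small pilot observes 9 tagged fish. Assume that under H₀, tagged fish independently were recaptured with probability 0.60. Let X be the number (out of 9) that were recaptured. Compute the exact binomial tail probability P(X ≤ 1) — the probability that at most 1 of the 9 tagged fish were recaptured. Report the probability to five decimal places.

X is binomial with n = 9 and p = 0.60.
P(X ≤ 1) = C(9,0)·0.60^0·0.40^9 + C(9,1)·0.60^1·0.40^8.
= 0.000262 + 0.003539 = 0.00380.

P = 0.00380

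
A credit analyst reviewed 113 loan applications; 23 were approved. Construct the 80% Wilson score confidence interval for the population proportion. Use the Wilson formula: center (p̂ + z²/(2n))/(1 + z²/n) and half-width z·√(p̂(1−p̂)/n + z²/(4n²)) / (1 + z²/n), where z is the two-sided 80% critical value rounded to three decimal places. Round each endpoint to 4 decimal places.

(0.1594, 0.2562)

p̂ = 23/113 = 0.20354; z = 1.282, so z² = 1.643524.
Denominator 1 + z²/n = 1 + 1.643524/113 = 1.014544.
Adjusted center: (0.20354 + z²/(2n))/1.014544 = 0.20779.
Radicand: p̂(1−p̂)/n + z²/(4n²) = 0.001434614 + 0.000032178 = 0.001466792.
Half-width = z·√(radicand)/denom = 1.282·0.038299/1.014544 = 0.04840.
CI: 0.20779 ± 0.04840 = (0.1594, 0.2562).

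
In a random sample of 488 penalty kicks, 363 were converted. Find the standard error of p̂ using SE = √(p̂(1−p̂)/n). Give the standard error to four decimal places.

With x = 363 successes in n = 488, p̂ = 0.74385.
p̂(1−p̂) = 0.74385·0.25615 = 0.190537.
SE = √(0.190537/488) = 0.0198.

SE = 0.0198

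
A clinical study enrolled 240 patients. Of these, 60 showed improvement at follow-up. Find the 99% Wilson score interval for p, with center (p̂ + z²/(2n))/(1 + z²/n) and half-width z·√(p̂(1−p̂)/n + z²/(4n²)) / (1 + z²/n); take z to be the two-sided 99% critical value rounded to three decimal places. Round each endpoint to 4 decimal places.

Here p̂ = 60/240 = 0.25000 and z = 2.576 (z² = 6.635776).
1 + z²/n = 1.027649.
Center = (0.25000 + 0.013825)/1.027649 = 0.25673.
Radicand: p̂(1−p̂)/n + z²/(4n²) = 0.000781250 + 0.000028801 = 0.000810051.
Half-width = 2.576·√0.000810051/1.027649 = 0.07134.
CI: 0.25673 ± 0.07134 = (0.1854, 0.3281).

(0.1854, 0.3281)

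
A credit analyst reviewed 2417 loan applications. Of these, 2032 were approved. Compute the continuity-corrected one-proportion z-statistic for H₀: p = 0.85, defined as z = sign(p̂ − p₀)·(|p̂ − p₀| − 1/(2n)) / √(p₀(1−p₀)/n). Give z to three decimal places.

z = -1.250

The sample proportion is 2032/2417 = 0.84071. p̂ − p₀ = -0.009288.
1/(2n) = 0.000207.
Corrected numerator: |-0.009288| − 0.000207 = 0.009081.
Under H₀, SE = √(p₀(1−p₀)/n) = √(0.85·0.15/2417) = √0.000052751 = 0.007263.
z = −0.009081/0.007263 = -1.250.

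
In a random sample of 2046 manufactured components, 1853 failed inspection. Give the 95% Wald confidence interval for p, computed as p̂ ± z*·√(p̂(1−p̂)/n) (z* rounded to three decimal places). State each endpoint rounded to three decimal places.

With x = 1853 successes in n = 2046, p̂ = 0.90567.
SE = √(p̂(1−p̂)/n) = √(0.085432/2046) = 0.006462.
z* = 1.960 at the 95% level.
Margin = 1.960·0.006462 = 0.01267.
CI: 0.90567 ± 0.01267 = (0.893, 0.918).

(0.893, 0.918)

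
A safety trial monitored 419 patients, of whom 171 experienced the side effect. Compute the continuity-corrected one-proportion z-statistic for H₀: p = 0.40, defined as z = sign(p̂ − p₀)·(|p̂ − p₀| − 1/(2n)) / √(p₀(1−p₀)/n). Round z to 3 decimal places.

z = 0.289

The sample proportion is 171/419 = 0.40811. p̂ − p₀ = 0.008115.
1/(2n) = 0.001193.
Corrected numerator: |0.008115| − 0.001193 = 0.006922.
SE₀ = √(0.40·0.60/419) = 0.023933.
z = +0.006922/0.023933 = 0.289.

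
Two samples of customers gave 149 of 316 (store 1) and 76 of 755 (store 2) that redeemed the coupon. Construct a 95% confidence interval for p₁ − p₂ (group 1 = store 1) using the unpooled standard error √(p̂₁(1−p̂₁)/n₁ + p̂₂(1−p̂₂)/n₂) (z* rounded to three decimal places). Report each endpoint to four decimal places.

(0.3118, 0.4299)

p̂₁ = 0.47152, p̂₂ = 0.10066, so the observed difference is 0.37086.
Unpooled SE = √(p̂₁(1−p̂₁)/n₁ + p̂₂(1−p̂₂)/n₂) = √(0.000788572 + 0.000119906) = 0.030141.
For 95% confidence, z* = 1.960. Margin = 1.960·0.030141 = 0.05908.
CI: 0.37086 ± 0.05908 = (0.3118, 0.4299).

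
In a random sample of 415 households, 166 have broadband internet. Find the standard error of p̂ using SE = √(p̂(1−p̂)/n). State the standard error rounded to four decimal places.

SE = 0.0240

With x = 166 successes in n = 415, p̂ = 0.40000.
p̂(1−p̂) = 0.40000·0.60000 = 0.240000.
Dividing by n and taking the root: √0.000578313 = 0.0240.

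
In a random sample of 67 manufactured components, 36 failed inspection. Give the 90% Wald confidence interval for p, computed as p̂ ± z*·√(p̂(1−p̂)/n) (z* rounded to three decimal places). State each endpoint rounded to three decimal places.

With x = 36 successes in n = 67, p̂ = 0.53731.
Standard error of p̂: √(0.248608/67) = √0.003710563 = 0.060914.
For 90% confidence, z* = 1.645.
Margin = 1.645·0.060914 = 0.10020.
CI: 0.53731 ± 0.10020 = (0.437, 0.638).

(0.437, 0.638)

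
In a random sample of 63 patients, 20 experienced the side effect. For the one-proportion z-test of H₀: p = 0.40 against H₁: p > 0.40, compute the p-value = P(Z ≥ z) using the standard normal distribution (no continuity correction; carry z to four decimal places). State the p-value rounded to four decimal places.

p-value = 0.9094

Sample proportion p̂ = 20/63 = 0.31746.
Null standard error: √(0.40·0.60/63) = √0.003809524 = 0.061721.
Test statistic (full precision, shown to 4 dp): z = (20/63 − 0.40)/SE₀ ≈ -1.3373.
From the standard normal, P(Z ≥ z) = 0.9094.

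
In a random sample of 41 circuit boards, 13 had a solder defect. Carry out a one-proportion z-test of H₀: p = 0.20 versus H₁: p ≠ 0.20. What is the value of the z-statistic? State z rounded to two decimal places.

With x = 13 successes in n = 41, p̂ = 0.31707.
Under H₀, SE = √(p₀(1−p₀)/n) = √(0.20·0.80/41) = √0.003902439 = 0.062470.
Test statistic: z = 0.11707/0.062470 = 1.87.

z = 1.87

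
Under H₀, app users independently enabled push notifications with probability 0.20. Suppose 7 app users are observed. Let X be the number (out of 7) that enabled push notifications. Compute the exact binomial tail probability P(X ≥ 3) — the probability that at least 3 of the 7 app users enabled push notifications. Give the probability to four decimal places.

X is binomial with n = 7 and p = 0.20.
P(X ≥ 3) = Σ_{j=3}^{7} C(7,j)·0.20^j·0.80^{7−j}.
= 0.114688 + 0.028672 + 0.004301 + 0.000358 + 0.000013 = 0.1480.

P = 0.1480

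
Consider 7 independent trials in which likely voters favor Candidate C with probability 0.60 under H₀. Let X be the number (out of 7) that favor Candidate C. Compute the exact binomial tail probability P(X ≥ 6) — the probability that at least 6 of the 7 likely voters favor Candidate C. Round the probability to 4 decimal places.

X ~ Binomial(n=7, p=0.60).
P(X ≥ 6) = C(7,6)·0.60^6·0.40^1 + C(7,7)·0.60^7·0.40^0.
= 0.130637 + 0.027994 = 0.1586.

P = 0.1586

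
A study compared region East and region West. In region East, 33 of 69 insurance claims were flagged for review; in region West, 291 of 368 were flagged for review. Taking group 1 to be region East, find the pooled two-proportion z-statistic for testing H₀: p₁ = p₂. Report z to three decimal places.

z = -5.440

p̂₁ = 33/69 = 0.47826, p̂₂ = 291/368 = 0.79076.
Pooling: p̂ = 324/437 = 0.74142.
Pooled SE = √[0.1917170·0.01721014] ≈ 0.057441.
z = (p̂₁ − p̂₂)/SE = (0.47826 − 0.79076)/0.057441 = -0.31250/0.057441 = -5.440.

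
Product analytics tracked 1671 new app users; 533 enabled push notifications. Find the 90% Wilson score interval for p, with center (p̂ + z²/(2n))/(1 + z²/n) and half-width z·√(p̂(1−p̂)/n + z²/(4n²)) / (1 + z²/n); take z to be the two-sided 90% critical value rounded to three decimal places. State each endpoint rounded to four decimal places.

(0.3005, 0.3380)

Here p̂ = 533/1671 = 0.31897 and z = 1.645 (z² = 2.706025).
1 + z²/n = 1.001619.
Adjusted center: (0.31897 + z²/(2n))/1.001619 = 0.31926.
Radicand: p̂(1−p̂)/n + z²/(4n²) = 0.000129999 + 0.000000242 = 0.000130241.
Half-width = 1.645·√0.000130241/1.001619 = 0.01874.
So the interval runs from 0.3005 to 0.3380.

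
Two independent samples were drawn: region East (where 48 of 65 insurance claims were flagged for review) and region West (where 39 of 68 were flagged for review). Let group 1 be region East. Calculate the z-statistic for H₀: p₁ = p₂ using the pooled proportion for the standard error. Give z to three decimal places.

Sample proportions: p̂₁ = 48/65 = 0.73846 and p̂₂ = 39/68 = 0.57353.
Pooled p̂ = (48+39)/(65+68) = 87/133 = 0.65414.
Pooled SE = √[0.2262423·0.03009050] ≈ 0.082509.
z = (p̂₁ − p̂₂)/SE = (0.73846 − 0.57353)/0.082509 = 0.16493/0.082509 = 1.999.

z = 1.999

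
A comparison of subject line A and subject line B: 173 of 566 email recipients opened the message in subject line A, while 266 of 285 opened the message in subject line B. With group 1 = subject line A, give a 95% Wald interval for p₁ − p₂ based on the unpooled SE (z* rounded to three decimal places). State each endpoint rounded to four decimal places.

(-0.6754, -0.5799)

p̂₁ = 0.30565, p̂₂ = 0.93333, so the observed difference is -0.62768.
Unpooled SE = √(p̂₁(1−p̂₁)/n₁ + p̂₂(1−p̂₂)/n₂) = √(0.000374964 + 0.000218324) = 0.024357.
For 95% confidence, z* = 1.960. Margin of error = 0.04774.
So the interval runs from -0.6754 to -0.5799.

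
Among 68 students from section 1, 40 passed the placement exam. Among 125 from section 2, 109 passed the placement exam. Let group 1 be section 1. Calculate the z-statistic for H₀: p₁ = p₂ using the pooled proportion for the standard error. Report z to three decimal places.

z = -4.489

Sample proportions: p̂₁ = 40/68 = 0.58824 and p̂₂ = 109/125 = 0.87200.
Pooling: p̂ = 149/193 = 0.77202.
Pooled SE = √[0.1760047·0.02270588] ≈ 0.063217.
z = -0.28376/0.063217 = -4.489.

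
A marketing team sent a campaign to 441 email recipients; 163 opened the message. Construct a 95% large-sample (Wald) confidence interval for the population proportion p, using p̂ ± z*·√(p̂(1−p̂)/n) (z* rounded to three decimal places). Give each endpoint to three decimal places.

Sample proportion p̂ = 163/441 = 0.36961.
Standard error of p̂: √(0.233000/441) = √0.000528344 = 0.022986.
z* = 1.960 at the 95% level.
Margin = 1.960·0.022986 = 0.04505.
CI: 0.36961 ± 0.04505 = (0.325, 0.415).

(0.325, 0.415)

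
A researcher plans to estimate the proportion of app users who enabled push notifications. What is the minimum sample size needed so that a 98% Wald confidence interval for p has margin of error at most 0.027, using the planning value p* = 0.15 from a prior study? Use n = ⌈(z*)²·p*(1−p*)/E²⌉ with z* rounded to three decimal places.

n = 947

For 98% confidence, z* = 2.326.
p*(1−p*) = 0.15·0.85 = 0.1275.
(z*)²·p*(1−p*)/E² = 5.410276·0.1275/0.000729 = 946.242.
⌈946.242⌉ = 947.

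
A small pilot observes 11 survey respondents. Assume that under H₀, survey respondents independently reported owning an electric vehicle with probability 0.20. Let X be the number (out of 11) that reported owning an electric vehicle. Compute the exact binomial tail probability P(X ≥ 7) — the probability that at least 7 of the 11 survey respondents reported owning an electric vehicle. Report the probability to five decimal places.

X is binomial with n = 11 and p = 0.20.
P(X ≥ 7) = Σ_{j=7}^{11} C(11,j)·0.20^j·0.80^{11−j}.
= 0.001730 + 0.000216 + 0.000018 + 0.000001 + 0.000000 = 0.00197.

P = 0.00197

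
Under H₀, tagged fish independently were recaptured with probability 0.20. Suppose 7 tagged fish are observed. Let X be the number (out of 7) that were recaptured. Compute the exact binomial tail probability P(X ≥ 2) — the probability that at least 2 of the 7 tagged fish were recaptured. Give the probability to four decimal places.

X is binomial with n = 7 and p = 0.20.
P(X ≥ 2) = Σ_{j=2}^{7} C(7,j)·0.20^j·0.80^{7−j}.
= 0.275251 + 0.114688 + 0.028672 + 0.004301 + 0.000358 + 0.000013 = 0.4233.

P = 0.4233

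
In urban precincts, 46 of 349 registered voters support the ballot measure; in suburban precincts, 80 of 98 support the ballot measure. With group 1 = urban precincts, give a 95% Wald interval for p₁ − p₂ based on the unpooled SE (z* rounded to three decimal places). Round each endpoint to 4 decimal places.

(-0.7690, -0.6000)

p̂₁ = 46/349 = 0.13181, p̂₂ = 80/98 = 0.81633; p̂₁ − p̂₂ = -0.68452.
SE = √(0.000327887 + 0.001529975) = √0.001857862 = 0.043103.
The 95% critical value is z* = 1.960. Margin of error = 0.08448.
Interval: -0.68452 ± 0.08448 → (-0.7690, -0.6000).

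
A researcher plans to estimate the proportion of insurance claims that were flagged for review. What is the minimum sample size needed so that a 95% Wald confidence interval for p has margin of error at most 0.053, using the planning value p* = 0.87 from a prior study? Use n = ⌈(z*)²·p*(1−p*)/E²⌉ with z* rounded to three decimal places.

z* = 1.960 at the 95% level.
p*(1−p*) = 0.87·0.13 = 0.1131.
Required n before rounding: 3.841600 × 0.1131 / 0.053² = 154.676.
⌈154.676⌉ = 155.

n = 155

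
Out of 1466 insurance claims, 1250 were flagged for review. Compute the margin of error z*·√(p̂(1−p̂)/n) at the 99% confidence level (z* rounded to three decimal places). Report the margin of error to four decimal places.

The sample proportion is 1250/1466 = 0.85266.
Standard error of p̂: √(0.125631/1466) = √0.000085696 = 0.009257.
For 99% confidence, z* = 2.576.
So ME = 0.0238.

ME = 0.0238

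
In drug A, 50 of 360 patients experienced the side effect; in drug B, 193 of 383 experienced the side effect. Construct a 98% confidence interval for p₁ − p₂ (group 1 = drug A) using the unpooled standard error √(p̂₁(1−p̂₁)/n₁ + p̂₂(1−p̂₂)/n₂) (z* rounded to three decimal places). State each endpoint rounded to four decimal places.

p̂₁ = 50/360 = 0.13889, p̂₂ = 193/383 = 0.50392; p̂₁ − p̂₂ = -0.36503.
SE = √(0.000332219 + 0.000652701) = √0.000984920 = 0.031383.
The 98% critical value is z* = 2.326. Margin of error = 0.07300.
Interval: -0.36503 ± 0.07300 → (-0.4380, -0.2920).

(-0.4380, -0.2920)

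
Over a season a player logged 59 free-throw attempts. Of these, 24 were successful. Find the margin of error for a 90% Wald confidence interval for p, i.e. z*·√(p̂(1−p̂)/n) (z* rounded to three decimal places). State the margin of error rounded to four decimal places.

ME = 0.1052

With x = 24 successes in n = 59, p̂ = 0.40678.
SE = √(p̂(1−p̂)/n) = √(0.241310/59) = 0.063953.
For 90% confidence, z* = 1.645.
So ME = 0.1052.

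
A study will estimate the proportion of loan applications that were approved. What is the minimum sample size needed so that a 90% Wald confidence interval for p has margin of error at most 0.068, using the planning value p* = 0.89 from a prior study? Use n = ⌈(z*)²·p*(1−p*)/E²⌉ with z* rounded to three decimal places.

n = 58

For 90% confidence, z* = 1.645.
p*(1−p*) = 0.0979.
(z*)²·p*(1−p*)/E² = 2.706025·0.0979/0.004624 = 57.292.
Rounding up, n = 58.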